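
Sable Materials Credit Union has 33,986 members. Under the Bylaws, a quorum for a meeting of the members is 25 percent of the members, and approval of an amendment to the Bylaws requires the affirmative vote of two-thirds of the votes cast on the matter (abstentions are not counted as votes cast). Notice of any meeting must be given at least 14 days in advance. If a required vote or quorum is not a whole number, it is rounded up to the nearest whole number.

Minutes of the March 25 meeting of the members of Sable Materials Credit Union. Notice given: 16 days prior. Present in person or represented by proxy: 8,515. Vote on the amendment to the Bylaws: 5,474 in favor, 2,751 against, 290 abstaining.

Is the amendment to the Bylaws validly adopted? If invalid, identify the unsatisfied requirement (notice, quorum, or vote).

Notice: 16 days given; 14 required. Satisfied.
Quorum: 25% of 33,986 = 8,496.50, rounded up to 8,497; 8,515 present. Satisfied.
Vote: requires two-thirds of the votes cast (8,515 − 290 abstaining = 8,225); 2/3 of 8225 = 5483.33, rounded up to 5484, so 5,484 needed; 5,474 in favor. Not satisfied.

Invalid — vote requirement not satisfied.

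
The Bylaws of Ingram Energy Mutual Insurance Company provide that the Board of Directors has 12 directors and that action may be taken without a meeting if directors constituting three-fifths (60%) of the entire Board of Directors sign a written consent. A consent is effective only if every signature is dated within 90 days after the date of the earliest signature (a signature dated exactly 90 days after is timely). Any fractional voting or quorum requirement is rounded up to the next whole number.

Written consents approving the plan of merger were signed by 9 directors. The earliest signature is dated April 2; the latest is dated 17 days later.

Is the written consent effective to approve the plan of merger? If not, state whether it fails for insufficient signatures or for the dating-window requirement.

Signatures required: three-fifths (60%) of 12 — 3/5 of 12 = 7.20, rounded up to 8, so 8 needed; 9 signed. Sufficient.
Dating window: the latest signature is 17 days after the earliest; the limit is 90 days. Within the window.

Effective — both the signature and dating-window requirements are satisfied.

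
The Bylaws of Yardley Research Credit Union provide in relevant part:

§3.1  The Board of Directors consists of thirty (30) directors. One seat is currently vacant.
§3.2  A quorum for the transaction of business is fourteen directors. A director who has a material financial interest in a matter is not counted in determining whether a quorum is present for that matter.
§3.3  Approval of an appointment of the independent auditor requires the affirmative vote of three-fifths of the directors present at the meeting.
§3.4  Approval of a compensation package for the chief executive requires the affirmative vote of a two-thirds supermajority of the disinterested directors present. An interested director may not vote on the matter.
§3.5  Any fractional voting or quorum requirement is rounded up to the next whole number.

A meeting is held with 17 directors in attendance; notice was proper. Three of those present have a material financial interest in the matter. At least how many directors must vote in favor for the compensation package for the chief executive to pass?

The compensation package for the chief executive requires two-thirds of the disinterested directors present (17 − 3 = 14).
2/3 of 14 = 9.33, rounded up to 10.

10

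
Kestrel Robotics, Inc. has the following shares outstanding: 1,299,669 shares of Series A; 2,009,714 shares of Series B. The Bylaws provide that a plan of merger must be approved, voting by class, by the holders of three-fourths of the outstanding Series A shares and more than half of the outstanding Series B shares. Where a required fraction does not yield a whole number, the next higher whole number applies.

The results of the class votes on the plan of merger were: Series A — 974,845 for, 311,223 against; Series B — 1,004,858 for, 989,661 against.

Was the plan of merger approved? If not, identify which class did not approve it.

Series A: 3/4 of 1299669 = 974751.75, rounded up to 974752; 974,752 required, 974,845 in favor — approved.
Series B: a majority of 2009714 is 1004858; 1,004,858 required, 1,004,858 in favor — approved.

Approved — every class gave the required vote.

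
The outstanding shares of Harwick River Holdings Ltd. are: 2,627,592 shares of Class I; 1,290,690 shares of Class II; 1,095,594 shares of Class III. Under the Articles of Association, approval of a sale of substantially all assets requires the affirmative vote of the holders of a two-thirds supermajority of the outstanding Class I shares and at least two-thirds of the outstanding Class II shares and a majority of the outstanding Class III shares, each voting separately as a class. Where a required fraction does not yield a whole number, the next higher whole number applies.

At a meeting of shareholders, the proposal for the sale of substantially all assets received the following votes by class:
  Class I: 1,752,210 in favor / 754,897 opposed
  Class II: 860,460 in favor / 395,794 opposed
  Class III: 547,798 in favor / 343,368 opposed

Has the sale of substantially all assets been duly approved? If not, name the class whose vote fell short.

Class I: 2/3 of 2627592 = 1751728; 1,751,728 required, 1,752,210 in favor — approved.
Class II: 2/3 of 1290690 = 860460; 860,460 required, 860,460 in favor — approved.
Class III: a majority of 1095594 is 547798; 547,798 required, 547,798 in favor — approved.

Approved — every class gave the required vote.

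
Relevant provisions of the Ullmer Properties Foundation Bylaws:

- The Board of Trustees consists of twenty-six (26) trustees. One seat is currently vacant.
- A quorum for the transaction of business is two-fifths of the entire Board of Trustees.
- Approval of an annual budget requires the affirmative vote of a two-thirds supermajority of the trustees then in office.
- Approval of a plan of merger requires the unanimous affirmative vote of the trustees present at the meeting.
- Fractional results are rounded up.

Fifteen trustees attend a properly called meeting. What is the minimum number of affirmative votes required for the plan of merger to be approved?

The plan of merger requires the unanimous vote of the trustees present (15).
Unanimous means all 15.

15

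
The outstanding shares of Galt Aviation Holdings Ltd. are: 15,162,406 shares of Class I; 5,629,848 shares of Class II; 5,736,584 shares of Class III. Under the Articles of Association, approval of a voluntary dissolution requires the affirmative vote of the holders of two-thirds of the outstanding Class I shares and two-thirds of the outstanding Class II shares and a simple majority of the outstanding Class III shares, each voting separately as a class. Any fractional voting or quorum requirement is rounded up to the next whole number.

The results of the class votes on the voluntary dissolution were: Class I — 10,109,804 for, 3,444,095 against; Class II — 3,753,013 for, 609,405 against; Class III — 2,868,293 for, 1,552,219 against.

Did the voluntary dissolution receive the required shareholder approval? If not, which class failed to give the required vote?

Not approved — the Class II shares did not give the required vote.

Class I: 2/3 of 15162406 = 10108270.67, rounded up to 10108271; 10,108,271 required, 10,109,804 in favor — approved.
Class II: 2/3 of 5629848 = 3753232; 3,753,232 required, 3,753,013 in favor — not approved.
Class III: a majority of 5736584 is 2868293; 2,868,293 required, 2,868,293 in favor — approved.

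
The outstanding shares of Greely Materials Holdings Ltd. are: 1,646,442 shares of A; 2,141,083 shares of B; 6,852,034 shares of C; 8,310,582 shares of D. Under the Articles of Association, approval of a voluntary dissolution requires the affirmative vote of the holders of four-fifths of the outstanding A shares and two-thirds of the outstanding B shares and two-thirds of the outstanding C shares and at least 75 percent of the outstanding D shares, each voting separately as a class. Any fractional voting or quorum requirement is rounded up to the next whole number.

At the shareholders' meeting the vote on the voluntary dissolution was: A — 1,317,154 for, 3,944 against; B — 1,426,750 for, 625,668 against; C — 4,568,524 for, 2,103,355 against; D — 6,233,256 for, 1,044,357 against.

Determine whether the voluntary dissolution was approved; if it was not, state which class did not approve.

A: 4/5 of 1646442 = 1317153.60, rounded up to 1317154; 1,317,154 required, 1,317,154 in favor — approved.
B: 2/3 of 2141083 = 1427388.67, rounded up to 1427389; 1,427,389 required, 1,426,750 in favor — not approved.
C: 2/3 of 6852034 = 4568022.67, rounded up to 4568023; 4,568,023 required, 4,568,524 in favor — approved.
D: 3/4 of 8310582 = 6232936.50, rounded up to 6232937; 6,232,937 required, 6,233,256 in favor — approved.

Not approved — the B shares did not give the required vote.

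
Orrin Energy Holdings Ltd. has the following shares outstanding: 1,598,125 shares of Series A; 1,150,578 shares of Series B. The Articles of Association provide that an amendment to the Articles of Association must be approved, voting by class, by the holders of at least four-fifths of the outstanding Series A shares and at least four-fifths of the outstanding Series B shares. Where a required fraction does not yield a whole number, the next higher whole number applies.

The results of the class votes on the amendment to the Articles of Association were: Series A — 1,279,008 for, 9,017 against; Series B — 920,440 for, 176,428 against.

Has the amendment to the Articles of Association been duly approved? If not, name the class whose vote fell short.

Series A: 4/5 of 1598125 = 1278500; 1,278,500 required, 1,279,008 in favor — approved.
Series B: 4/5 of 1150578 = 920462.40, rounded up to 920463; 920,463 required, 920,440 in favor — not approved.

Not approved — the Series B shares did not give the required vote.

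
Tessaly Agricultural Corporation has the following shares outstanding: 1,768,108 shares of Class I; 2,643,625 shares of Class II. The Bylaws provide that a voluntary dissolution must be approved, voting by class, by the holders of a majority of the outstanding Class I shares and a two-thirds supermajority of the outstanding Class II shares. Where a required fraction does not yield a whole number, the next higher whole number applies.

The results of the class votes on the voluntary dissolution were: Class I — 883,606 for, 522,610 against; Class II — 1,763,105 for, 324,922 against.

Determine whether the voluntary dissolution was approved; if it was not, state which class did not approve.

Not approved — the Class I shares did not give the required vote.

Class I: a majority of 1768108 is 884055; 884,055 required, 883,606 in favor — not approved.
Class II: 2/3 of 2643625 = 1762416.67, rounded up to 1762417; 1,762,417 required, 1,763,105 in favor — approved.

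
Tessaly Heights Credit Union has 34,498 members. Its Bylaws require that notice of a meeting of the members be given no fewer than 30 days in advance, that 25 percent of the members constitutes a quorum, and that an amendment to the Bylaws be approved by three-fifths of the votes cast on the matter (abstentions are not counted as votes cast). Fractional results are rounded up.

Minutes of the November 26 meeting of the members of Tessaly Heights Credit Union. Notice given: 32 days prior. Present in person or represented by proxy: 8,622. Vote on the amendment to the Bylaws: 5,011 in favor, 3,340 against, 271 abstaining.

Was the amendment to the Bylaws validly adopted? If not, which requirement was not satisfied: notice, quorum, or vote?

Notice: 32 days given; 30 required. Satisfied.
Quorum: 25% of 34,498 = 8,624.50, rounded up to 8,625; 8,622 present. Not satisfied.
Vote: requires three-fifths of the votes cast (8,622 − 271 abstaining = 8,351); 3/5 of 8351 = 5010.60, rounded up to 5011, so 5,011 needed; 5,011 in favor. Satisfied.

Invalid — quorum requirement not satisfied.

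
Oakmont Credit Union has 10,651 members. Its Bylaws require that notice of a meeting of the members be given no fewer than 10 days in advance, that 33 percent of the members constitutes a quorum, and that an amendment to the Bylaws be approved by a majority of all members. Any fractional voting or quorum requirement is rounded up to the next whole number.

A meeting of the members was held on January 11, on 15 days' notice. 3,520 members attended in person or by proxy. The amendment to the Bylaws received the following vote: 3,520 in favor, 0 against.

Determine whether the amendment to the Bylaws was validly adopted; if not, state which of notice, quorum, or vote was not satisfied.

Notice: 15 days given; 10 required. Satisfied.
Quorum: 33% of 10,651 = 3,514.83, rounded up to 3,515; 3,520 present. Satisfied.
Vote: requires a majority of all members (10,651); a majority of 10651 is 5326, so 5,326 needed; 3,520 in favor. Not satisfied.

Invalid — vote requirement not satisfied.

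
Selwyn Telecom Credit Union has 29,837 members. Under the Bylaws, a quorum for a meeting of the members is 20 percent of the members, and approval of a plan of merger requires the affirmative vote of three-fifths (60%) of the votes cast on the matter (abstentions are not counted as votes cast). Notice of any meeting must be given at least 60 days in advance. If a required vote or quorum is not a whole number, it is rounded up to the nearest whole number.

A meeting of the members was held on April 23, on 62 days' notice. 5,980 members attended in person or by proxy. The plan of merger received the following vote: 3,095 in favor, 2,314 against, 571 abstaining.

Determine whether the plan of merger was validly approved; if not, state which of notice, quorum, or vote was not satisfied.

Invalid — vote requirement not satisfied.

Notice: 62 days given; 60 required. Satisfied.
Quorum: 20% of 29,837 = 5,967.40, rounded up to 5,968; 5,980 present. Satisfied.
Vote: requires three-fifths of the votes cast (5,980 − 571 abstaining = 5,409); 3/5 of 5409 = 3245.40, rounded up to 3246, so 3,246 needed; 3,095 in favor. Not satisfied.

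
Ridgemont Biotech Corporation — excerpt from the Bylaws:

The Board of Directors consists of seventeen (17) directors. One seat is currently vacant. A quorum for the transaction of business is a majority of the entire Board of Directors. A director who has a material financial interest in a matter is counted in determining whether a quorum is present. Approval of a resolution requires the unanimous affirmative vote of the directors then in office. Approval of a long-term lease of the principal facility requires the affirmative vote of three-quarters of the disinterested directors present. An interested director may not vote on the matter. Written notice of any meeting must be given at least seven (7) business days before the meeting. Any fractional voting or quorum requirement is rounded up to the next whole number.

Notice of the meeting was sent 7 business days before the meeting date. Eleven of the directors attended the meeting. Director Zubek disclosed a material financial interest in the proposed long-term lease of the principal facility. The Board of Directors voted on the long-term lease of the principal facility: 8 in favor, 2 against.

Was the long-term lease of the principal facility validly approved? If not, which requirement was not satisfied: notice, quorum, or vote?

Valid — all requirements satisfied.

Notice: 7 business days given; 7 required (7 ≥ 7). Satisfied.
Quorum: 11 present (interested directors count toward quorum); quorum is 9. Satisfied.
Vote: the long-term lease of the principal facility requires three-fourths of the disinterested directors present (11 − 1 = 10). 3/4 of 10 = 7.50, rounded up to 8, so 8 affirmative votes are needed; 8 voted in favor. Satisfied.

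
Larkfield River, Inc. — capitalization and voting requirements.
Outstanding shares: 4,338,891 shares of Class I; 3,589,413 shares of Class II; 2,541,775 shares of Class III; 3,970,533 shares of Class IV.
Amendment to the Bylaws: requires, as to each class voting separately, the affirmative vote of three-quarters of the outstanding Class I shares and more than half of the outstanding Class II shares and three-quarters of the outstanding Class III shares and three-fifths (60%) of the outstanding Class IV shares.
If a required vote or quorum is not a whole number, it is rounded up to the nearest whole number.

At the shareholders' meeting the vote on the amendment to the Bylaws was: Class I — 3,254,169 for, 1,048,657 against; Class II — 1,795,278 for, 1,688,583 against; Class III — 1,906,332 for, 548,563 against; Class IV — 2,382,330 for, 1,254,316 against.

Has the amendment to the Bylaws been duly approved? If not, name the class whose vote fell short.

Approved — every class gave the required vote.

Class I: 3/4 of 4338891 = 3254168.25, rounded up to 3254169; 3,254,169 required, 3,254,169 in favor — approved.
Class II: a majority of 3589413 is 1794707; 1,794,707 required, 1,795,278 in favor — approved.
Class III: 3/4 of 2541775 = 1906331.25, rounded up to 1906332; 1,906,332 required, 1,906,332 in favor — approved.
Class IV: 3/5 of 3970533 = 2382319.80, rounded up to 2382320; 2,382,320 required, 2,382,330 in favor — approved.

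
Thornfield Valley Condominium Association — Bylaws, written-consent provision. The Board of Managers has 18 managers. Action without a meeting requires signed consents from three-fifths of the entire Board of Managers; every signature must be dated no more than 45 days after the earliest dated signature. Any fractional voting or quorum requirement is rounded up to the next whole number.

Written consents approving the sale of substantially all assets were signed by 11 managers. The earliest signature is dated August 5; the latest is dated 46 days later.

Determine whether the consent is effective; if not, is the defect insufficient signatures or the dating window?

Not effective — dating-window requirement not satisfied.

Signatures required: three-fifths of 18 — 3/5 of 18 = 10.80, rounded up to 11, so 11 needed; 11 signed. Sufficient.
Dating window: the latest signature is 46 days after the earliest; the limit is 45 days. Outside the window.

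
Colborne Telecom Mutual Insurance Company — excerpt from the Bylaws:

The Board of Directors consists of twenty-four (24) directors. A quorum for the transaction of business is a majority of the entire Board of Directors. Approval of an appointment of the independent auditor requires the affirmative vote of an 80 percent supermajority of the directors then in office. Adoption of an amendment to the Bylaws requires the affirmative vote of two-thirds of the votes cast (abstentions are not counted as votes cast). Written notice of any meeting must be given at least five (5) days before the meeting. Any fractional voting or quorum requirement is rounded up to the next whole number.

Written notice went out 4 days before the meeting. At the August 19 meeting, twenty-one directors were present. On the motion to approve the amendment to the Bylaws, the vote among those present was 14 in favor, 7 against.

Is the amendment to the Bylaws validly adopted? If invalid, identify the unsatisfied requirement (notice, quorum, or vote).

Invalid — notice requirement not satisfied.

Notice: 4 days given; 5 required (4 < 5). Not satisfied.
Quorum: 21 present; quorum is 13. Satisfied.
Vote: the amendment to the Bylaws requires two-thirds of the votes cast (21). 2/3 of 21 = 14, so 14 affirmative votes are needed; 14 voted in favor. Satisfied.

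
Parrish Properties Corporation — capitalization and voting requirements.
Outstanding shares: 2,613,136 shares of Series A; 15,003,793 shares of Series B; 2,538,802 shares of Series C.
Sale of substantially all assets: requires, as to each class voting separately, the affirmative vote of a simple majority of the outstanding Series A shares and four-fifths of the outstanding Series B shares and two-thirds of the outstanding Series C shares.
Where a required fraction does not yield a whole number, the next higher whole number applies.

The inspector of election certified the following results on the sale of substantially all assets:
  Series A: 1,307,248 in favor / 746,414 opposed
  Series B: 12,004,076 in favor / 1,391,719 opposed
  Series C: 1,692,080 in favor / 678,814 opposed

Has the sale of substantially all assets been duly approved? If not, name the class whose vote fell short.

Series A: a majority of 2613136 is 1306569; 1,306,569 required, 1,307,248 in favor — approved.
Series B: 4/5 of 15003793 = 12003034.40, rounded up to 12003035; 12,003,035 required, 12,004,076 in favor — approved.
Series C: 2/3 of 2538802 = 1692534.67, rounded up to 1692535; 1,692,535 required, 1,692,080 in favor — not approved.

Not approved — the Series C shares did not give the required vote.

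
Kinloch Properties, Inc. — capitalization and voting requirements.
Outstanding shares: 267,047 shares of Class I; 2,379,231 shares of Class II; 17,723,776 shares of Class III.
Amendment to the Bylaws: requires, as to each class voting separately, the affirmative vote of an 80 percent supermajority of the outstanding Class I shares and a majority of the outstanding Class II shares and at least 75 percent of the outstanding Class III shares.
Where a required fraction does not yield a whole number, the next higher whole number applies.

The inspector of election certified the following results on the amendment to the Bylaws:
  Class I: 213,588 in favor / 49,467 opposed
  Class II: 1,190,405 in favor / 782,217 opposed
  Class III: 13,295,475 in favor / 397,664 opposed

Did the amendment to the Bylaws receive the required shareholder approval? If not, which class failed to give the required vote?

Class I: 4/5 of 267047 = 213637.60, rounded up to 213638; 213,638 required, 213,588 in favor — not approved.
Class II: a majority of 2379231 is 1189616; 1,189,616 required, 1,190,405 in favor — approved.
Class III: 3/4 of 17723776 = 13292832; 13,292,832 required, 13,295,475 in favor — approved.

Not approved — the Class I shares did not give the required vote.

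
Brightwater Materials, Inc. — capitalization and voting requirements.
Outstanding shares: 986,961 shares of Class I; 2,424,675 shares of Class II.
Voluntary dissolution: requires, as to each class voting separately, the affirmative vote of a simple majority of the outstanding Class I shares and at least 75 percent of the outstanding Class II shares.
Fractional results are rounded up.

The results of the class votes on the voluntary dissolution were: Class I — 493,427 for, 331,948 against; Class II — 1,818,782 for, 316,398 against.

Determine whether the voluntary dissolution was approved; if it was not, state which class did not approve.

Not approved — the Class I shares did not give the required vote.

Class I: a majority of 986961 is 493481; 493,481 required, 493,427 in favor — not approved.
Class II: 3/4 of 2424675 = 1818506.25, rounded up to 1818507; 1,818,507 required, 1,818,782 in favor — approved.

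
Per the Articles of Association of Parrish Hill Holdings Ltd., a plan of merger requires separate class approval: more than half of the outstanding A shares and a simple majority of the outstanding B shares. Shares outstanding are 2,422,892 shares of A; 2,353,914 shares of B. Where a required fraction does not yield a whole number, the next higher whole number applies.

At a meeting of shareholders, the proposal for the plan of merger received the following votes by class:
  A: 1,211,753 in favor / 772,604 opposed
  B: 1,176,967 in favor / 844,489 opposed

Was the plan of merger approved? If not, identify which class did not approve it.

Approved — every class gave the required vote.

A: a majority of 2422892 is 1211447; 1,211,447 required, 1,211,753 in favor — approved.
B: a majority of 2353914 is 1176958; 1,176,958 required, 1,176,967 in favor — approved.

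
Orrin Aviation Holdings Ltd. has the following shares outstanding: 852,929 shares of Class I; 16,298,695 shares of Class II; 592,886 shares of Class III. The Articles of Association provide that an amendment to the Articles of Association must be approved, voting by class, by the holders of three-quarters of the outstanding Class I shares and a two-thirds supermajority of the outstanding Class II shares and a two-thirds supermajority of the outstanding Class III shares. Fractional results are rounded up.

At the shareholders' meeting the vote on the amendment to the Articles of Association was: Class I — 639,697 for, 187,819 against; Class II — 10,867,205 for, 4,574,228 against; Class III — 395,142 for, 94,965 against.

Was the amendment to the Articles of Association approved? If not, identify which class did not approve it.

Class I: 3/4 of 852929 = 639696.75, rounded up to 639697; 639,697 required, 639,697 in favor — approved.
Class II: 2/3 of 16298695 = 10865796.67, rounded up to 10865797; 10,865,797 required, 10,867,205 in favor — approved.
Class III: 2/3 of 592886 = 395257.33, rounded up to 395258; 395,258 required, 395,142 in favor — not approved.

Not approved — the Class III shares did not give the required vote.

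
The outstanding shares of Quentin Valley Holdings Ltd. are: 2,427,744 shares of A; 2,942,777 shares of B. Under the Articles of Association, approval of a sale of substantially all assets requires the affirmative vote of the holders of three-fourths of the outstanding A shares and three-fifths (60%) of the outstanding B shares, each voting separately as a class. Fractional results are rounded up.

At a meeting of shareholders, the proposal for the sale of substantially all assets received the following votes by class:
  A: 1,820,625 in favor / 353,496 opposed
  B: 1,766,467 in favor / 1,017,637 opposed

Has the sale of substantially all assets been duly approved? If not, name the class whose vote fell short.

A: 3/4 of 2427744 = 1820808; 1,820,808 required, 1,820,625 in favor — not approved.
B: 3/5 of 2942777 = 1765666.20, rounded up to 1765667; 1,765,667 required, 1,766,467 in favor — approved.

Not approved — the A shares did not give the required vote.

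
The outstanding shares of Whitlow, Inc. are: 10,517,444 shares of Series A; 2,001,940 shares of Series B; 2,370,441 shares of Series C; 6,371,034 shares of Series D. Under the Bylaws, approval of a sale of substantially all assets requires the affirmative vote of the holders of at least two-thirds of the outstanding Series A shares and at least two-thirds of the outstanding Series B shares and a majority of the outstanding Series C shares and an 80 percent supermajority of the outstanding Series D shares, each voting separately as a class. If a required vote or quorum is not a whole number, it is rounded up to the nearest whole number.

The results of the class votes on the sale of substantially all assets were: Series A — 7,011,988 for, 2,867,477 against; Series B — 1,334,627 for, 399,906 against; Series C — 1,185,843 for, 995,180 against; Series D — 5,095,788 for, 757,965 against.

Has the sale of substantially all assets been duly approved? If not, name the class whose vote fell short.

Series A: 2/3 of 10517444 = 7011629.33, rounded up to 7011630; 7,011,630 required, 7,011,988 in favor — approved.
Series B: 2/3 of 2001940 = 1334626.67, rounded up to 1334627; 1,334,627 required, 1,334,627 in favor — approved.
Series C: a majority of 2370441 is 1185221; 1,185,221 required, 1,185,843 in favor — approved.
Series D: 4/5 of 6371034 = 5096827.20, rounded up to 5096828; 5,096,828 required, 5,095,788 in favor — not approved.

Not approved — the Series D shares did not give the required vote.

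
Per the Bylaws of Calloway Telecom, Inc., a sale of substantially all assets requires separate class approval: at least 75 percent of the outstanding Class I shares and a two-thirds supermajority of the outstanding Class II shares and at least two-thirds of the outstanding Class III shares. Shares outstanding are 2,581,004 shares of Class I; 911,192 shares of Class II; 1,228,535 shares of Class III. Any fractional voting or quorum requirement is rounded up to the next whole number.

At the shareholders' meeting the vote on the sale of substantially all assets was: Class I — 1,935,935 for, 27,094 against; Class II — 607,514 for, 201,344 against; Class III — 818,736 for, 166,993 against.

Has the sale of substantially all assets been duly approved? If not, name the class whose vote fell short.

Class I: 3/4 of 2581004 = 1935753; 1,935,753 required, 1,935,935 in favor — approved.
Class II: 2/3 of 911192 = 607461.33, rounded up to 607462; 607,462 required, 607,514 in favor — approved.
Class III: 2/3 of 1228535 = 819023.33, rounded up to 819024; 819,024 required, 818,736 in favor — not approved.

Not approved — the Class III shares did not give the required vote.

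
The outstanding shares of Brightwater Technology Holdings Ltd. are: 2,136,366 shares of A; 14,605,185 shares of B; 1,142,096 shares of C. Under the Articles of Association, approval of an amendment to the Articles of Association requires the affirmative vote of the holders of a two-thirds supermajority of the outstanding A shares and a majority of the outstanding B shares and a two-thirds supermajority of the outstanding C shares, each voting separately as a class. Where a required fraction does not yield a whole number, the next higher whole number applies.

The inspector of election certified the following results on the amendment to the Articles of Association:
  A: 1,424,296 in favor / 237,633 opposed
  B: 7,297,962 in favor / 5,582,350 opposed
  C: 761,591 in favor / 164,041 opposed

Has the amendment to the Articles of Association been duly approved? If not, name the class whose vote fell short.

A: 2/3 of 2136366 = 1424244; 1,424,244 required, 1,424,296 in favor — approved.
B: a majority of 14605185 is 7302593; 7,302,593 required, 7,297,962 in favor — not approved.
C: 2/3 of 1142096 = 761397.33, rounded up to 761398; 761,398 required, 761,591 in favor — approved.

Not approved — the B shares did not give the required vote.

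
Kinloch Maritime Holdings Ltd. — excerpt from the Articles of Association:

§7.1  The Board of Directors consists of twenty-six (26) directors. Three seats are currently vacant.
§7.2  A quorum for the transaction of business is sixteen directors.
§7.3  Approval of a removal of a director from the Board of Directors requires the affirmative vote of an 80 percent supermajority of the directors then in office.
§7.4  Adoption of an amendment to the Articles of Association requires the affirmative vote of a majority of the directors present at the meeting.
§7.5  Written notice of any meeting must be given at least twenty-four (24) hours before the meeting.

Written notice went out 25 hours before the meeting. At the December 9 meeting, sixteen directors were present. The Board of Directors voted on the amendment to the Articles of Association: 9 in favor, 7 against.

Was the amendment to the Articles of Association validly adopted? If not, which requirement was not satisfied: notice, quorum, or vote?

Notice: 25 hours given; 24 required (25 ≥ 24). Satisfied.
Quorum: 16 present; quorum is 16. Satisfied.
Vote: the amendment to the Articles of Association requires a majority of the directors present (16). A majority of 16 is 9, so 9 affirmative votes are needed; 9 voted in favor. Satisfied.

Valid — all requirements satisfied.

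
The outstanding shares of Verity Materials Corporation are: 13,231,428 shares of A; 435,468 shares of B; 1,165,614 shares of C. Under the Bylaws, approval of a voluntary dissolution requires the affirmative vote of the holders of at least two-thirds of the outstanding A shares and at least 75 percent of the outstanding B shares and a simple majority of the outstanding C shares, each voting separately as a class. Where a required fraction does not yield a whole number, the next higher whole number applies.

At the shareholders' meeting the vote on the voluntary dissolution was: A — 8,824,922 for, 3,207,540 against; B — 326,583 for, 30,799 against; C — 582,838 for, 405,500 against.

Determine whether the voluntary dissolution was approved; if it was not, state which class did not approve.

A: 2/3 of 13231428 = 8820952; 8,820,952 required, 8,824,922 in favor — approved.
B: 3/4 of 435468 = 326601; 326,601 required, 326,583 in favor — not approved.
C: a majority of 1165614 is 582808; 582,808 required, 582,838 in favor — approved.

Not approved — the B shares did not give the required vote.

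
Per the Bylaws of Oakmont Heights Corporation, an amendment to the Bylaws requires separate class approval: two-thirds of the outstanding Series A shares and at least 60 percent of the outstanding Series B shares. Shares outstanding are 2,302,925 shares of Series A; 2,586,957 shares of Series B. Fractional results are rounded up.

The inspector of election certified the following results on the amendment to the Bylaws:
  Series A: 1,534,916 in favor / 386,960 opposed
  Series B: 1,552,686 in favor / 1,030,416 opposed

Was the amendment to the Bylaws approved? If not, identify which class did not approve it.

Series A: 2/3 of 2302925 = 1535283.33, rounded up to 1535284; 1,535,284 required, 1,534,916 in favor — not approved.
Series B: 3/5 of 2586957 = 1552174.20, rounded up to 1552175; 1,552,175 required, 1,552,686 in favor — approved.

Not approved — the Series A shares did not give the required vote.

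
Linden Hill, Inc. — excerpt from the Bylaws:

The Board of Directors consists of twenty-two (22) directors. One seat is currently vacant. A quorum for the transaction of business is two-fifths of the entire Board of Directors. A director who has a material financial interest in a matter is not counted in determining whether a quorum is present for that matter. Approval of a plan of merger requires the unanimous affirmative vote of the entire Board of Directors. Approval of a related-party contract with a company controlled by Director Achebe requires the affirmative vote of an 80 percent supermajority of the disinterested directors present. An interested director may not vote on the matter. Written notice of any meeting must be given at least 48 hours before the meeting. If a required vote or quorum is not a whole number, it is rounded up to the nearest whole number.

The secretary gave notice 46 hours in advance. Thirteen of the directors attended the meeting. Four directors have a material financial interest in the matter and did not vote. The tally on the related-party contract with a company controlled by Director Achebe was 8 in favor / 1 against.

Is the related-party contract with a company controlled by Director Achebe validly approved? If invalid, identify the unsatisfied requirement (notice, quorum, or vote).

Invalid — notice requirement not satisfied.

Notice: 46 hours given; 48 required (46 < 48). Not satisfied.
Quorum: 13 present, but the 4 interested directors do not count, leaving 9. Quorum is 9. Satisfied.
Vote: the related-party contract with a company controlled by Director Achebe requires four-fifths of the disinterested directors present (13 − 4 = 9). 4/5 of 9 = 7.20, rounded up to 8, so 8 affirmative votes are needed; 8 voted in favor. Satisfied.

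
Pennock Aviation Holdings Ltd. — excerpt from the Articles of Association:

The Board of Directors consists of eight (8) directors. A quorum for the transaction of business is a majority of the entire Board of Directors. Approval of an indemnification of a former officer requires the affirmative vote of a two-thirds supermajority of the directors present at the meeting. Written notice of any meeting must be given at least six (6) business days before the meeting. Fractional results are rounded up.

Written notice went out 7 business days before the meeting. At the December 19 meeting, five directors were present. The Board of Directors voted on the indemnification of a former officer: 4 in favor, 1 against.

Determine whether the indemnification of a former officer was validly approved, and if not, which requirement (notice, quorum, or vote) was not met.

Valid — all requirements satisfied.

Notice: 7 business days given; 6 required (7 ≥ 6). Satisfied.
Quorum: 5 present; quorum is 5. Satisfied.
Vote: the indemnification of a former officer requires two-thirds of the directors present (5). 2/3 of 5 = 3.33, rounded up to 4, so 4 affirmative votes are needed; 4 voted in favor. Satisfied.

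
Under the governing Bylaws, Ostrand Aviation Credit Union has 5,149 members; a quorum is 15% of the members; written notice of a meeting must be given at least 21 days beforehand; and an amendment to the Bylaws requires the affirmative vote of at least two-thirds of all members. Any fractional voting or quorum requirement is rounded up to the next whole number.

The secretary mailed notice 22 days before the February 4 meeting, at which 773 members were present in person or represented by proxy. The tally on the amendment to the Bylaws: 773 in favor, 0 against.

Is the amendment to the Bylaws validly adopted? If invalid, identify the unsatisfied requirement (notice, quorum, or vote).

Invalid — vote requirement not satisfied.

Notice: 22 days given; 21 required. Satisfied.
Quorum: 15% of 5,149 = 772.35, rounded up to 773; 773 present. Satisfied.
Vote: requires two-thirds of all members (5,149); 2/3 of 5149 = 3432.67, rounded up to 3433, so 3,433 needed; 773 in favor. Not satisfied.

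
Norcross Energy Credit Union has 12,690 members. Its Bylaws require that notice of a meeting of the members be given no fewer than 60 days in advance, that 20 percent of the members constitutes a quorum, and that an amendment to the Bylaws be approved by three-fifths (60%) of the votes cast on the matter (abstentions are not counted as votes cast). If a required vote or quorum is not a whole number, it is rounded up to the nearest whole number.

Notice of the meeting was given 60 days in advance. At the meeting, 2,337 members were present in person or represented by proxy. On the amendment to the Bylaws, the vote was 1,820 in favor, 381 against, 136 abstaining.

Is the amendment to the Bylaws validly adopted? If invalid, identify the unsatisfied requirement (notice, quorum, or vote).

Invalid — quorum requirement not satisfied.

Notice: 60 days given; 60 required. Satisfied.
Quorum: 20% of 12,690 = 2,538; 2,337 present. Not satisfied.
Vote: requires three-fifths of the votes cast (2,337 − 136 abstaining = 2,201); 3/5 of 2201 = 1320.60, rounded up to 1321, so 1,321 needed; 1,820 in favor. Satisfied.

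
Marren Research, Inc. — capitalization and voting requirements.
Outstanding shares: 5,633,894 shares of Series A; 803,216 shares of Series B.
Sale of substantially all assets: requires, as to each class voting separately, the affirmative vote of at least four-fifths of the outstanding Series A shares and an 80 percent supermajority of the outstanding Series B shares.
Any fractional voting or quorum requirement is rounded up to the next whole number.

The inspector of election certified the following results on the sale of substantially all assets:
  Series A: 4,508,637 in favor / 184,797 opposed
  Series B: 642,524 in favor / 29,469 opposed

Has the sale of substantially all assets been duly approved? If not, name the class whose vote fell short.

Not approved — the Series B shares did not give the required vote.

Series A: 4/5 of 5633894 = 4507115.20, rounded up to 4507116; 4,507,116 required, 4,508,637 in favor — approved.
Series B: 4/5 of 803216 = 642572.80, rounded up to 642573; 642,573 required, 642,524 in favor — not approved.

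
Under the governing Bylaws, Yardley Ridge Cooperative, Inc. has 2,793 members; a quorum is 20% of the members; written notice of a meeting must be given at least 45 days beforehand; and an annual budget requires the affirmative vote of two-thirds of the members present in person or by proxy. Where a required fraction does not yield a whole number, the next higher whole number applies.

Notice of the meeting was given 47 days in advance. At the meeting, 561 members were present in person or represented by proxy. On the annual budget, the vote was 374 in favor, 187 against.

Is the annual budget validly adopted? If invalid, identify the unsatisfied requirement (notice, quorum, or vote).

Valid — all requirements satisfied.

Notice: 47 days given; 45 required. Satisfied.
Quorum: 20% of 2,793 = 558.60, rounded up to 559; 561 present. Satisfied.
Vote: requires two-thirds of those present (561); 2/3 of 561 = 374, so 374 needed; 374 in favor. Satisfied.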